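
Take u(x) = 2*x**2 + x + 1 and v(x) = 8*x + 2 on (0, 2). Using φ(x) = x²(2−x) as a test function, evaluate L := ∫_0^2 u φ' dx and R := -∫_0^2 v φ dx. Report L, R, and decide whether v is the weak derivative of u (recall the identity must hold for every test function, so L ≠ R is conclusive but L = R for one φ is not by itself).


LHS = -116/15, RHS = -232/15. No, v is not the weak derivative of u.

u(x) = 2*x**2 + x + 1, classical derivative u'(x) = 4*x + 1.
φ(x) = x²(2−x), so φ'(x) = x*(4 - 3*x).
Note φ(0) = φ(2) = 0, so the boundary term u·φ vanishes.
LHS = ∫_0^2 u(x) φ'(x) dx = ∫_0^2 (-6*x^4 + 5*x^3 + x^2 + 4*x) dx. Term by term:
  ∫_0^2 -6*x^4 dx = -192/5;  ∫_0^2 5*x^3 dx = 20;  ∫_0^2 x^2 dx = 8/3;
  ∫_0^2 4*x dx = 8.
Sum: -192/5 + 20 + 8/3 + 8 = -116/15.
So LHS = -116/15.
∫_0^2 v(x) φ(x) dx = ∫_0^2 (-8*x^4 + 14*x^3 + 4*x^2) dx. Term by term:
  ∫_0^2 -8*x^4 dx = -256/5;  ∫_0^2 14*x^3 dx = 56;  ∫_0^2 4*x^2 dx = 32/3.
Sum: -256/5 + 56 + 32/3 = 232/15.
So RHS = -∫_0^2 v(x) φ(x) dx = -232/15.
LHS − RHS = 116/15 ≠ 0, so the identity fails.
(For a valid weak derivative the identity must hold for EVERY test function, in particular this one. The failure shows v is NOT the weak derivative of u.)
Correct weak derivative would be u'(x) = 4*x + 1.


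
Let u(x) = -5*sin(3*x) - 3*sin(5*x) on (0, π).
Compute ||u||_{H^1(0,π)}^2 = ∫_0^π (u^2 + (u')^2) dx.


||u||_{H^1(0,π)}^2 = 242*π

u'(x) = -15*cos(3*x) - 15*cos(5*x).
Expand u² and (u')² and integrate term by term on (0, π), using: for integers n ≥ 1, ∫_0^π sin²(nx) dx = ∫_0^π cos²(nx) dx = π/2; for n ≠ n', ∫_0^π sin(nx)sin(n'x) dx = ∫_0^π cos(nx)cos(n'x) dx = 0; and by product-to-sum, ∫_0^π sin(nx)cos(n'x) dx = ½∫_0^π [sin((n+n')x) + sin((n−n')x)] dx, which is 0 when n+n' is even and 2n/(n²−n'²) when n+n' is odd (it need not vanish on (0, π)).
  u² squared terms: (-5)²·∫sin(3x)² dx = 25·π/2 = 25*π/2;  (-3)²·∫sin(5x)² dx = 9·π/2 = 9*π/2.
  u² cross terms: 2·(-5)·(-3)·∫sin(3x)·sin(5x) dx = 30·(0) = 0.
  So ∫_0^π u² dx = 25*π/2 + 9*π/2 + 0 = 17*π.
  (u')² squared terms: (-15)²·∫cos(3x)² dx = 225·π/2 = 225*π/2;  (-15)²·∫cos(5x)² dx = 225·π/2 = 225*π/2.
  (u')² cross terms: 2·(-15)·(-15)·∫cos(3x)·cos(5x) dx = 450·(0) = 0.
  So ∫_0^π (u')² dx = 225*π/2 + 225*π/2 + 0 = 225*π.
||u||_{H^1}^2 = (17*π) + (225*π) = 242*π.


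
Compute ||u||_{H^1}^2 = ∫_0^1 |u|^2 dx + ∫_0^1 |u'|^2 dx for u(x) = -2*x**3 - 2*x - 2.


||u||_{H^1}^2 = 3434/105

The H^1 norm (squared) on an interval (0, L) is
  ||u||_{H^1}^2 = ∫_0^L u(x)^2 dx + ∫_0^L u'(x)^2 dx.
Compute u'(x) = -6*x**2 - 2.
Then u(x)^2 = 4*x**6 + 8*x**4 + 8*x**3 + 4*x**2 + 8*x + 4 and u'(x)^2 = 36*x**4 + 24*x**2 + 4.
Integrate each monomial from 0 to 1 using ∫_0^1 c·x^n dx = c·1^(n+1)/(n+1):
  ∫_0^1 u(x)^2 dx = ∫_0^1 (4*x^6 + 8*x^4 + 8*x^3 + 4*x^2 + 8*x + 4) dx. Term by term:
    ∫_0^1 4*x^6 dx = 4/7;  ∫_0^1 8*x^4 dx = 8/5;  ∫_0^1 8*x^3 dx = 2;
    ∫_0^1 4*x^2 dx = 4/3;  ∫_0^1 8*x dx = 4;  ∫_0^1 4 dx = 4.
  Sum: 4/7 + 8/5 + 2 + 4/3 + 4 + 4 = 1418/105.
  ∫_0^1 u'(x)^2 dx = ∫_0^1 (36*x^4 + 24*x^2 + 4) dx. Term by term:
    ∫_0^1 36*x^4 dx = 36/5;  ∫_0^1 24*x^2 dx = 8;  ∫_0^1 4 dx = 4.
  Sum: 36/5 + 8 + 4 = 96/5.
Adding: ||u||_{H^1}^2 = 1418/105 + 96/5 = 3434/105.


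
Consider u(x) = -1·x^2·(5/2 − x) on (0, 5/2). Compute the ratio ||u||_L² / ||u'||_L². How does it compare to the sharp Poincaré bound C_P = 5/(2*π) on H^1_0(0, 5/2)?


||u||_L² / ||u'||_L² = 5*sqrt(14)/28 < C_P = 5/(2*π).

u(x) = -1·x^2·(5/2 − x), so u'(x) = x*(3*x - 5).
u(x) = -1·x^2·(5/2 − x) vanishes at x = 0 and x = 5/2, so u ∈ H^1_0(0, 5/2). Differentiate via the product rule and integrate the resulting polynomials term by term.
  ∫_0^5/2 u² dx = ∫_0^5/2 (x^6 - 5*x^5 + 25*x^4/4) dx. Term by term:
    ∫_0^5/2 x^6 dx = 78125/896;  ∫_0^5/2 -5*x^5 dx = -78125/384;  ∫_0^5/2 25*x^4/4 dx = 15625/128.
  Sum: 78125/896 − 78125/384 + 15625/128 = 15625/2688.
  ∫_0^5/2 (u')² dx = ∫_0^5/2 (9*x^4 - 30*x^3 + 25*x^2) dx. Term by term:
    ∫_0^5/2 9*x^4 dx = 5625/32;  ∫_0^5/2 -30*x^3 dx = -9375/32;  ∫_0^5/2 25*x^2 dx = 3125/24.
  Sum: 5625/32 − 9375/32 + 3125/24 = 625/48.
∫_0^5/2 u² dx = 15625/2688, so ||u||_L² = 125*sqrt(42)/336.
∫_0^5/2 (u')² dx = 625/48, so ||u'||_L² = 25*sqrt(3)/12.
Ratio ||u||_L² / ||u'||_L² = 5*sqrt(14)/28.
Sharp Poincaré constant on H^1_0(0, 5/2) is C_P = L/π = 5/(2*π), achieved by sin(2*π/5·x).
A polynomial bump cannot attain the sharp Poincaré constant (only the first sine eigenfunction does), so the ratio is strictly less than C_P, consistent with ||u||_L² ≤ C_P ||u'||_L².


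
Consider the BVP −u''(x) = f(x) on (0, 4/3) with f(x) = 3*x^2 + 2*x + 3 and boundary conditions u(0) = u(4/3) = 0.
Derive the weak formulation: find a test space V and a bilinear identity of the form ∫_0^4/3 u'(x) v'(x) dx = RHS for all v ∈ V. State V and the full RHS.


V = H^1_0(0, 4/3) (so v(0) = v(4/3) = 0); weak form: ∫_0^4/3 u'v' dx = ∫_0^4/3 (3*x^2 + 2*x + 3) v dx for all v ∈ V.

Multiply both sides by a test function v and integrate from 0 to 4/3:
  ∫_0^4/3 −u''(x) v(x) dx = ∫_0^4/3 f(x) v(x) dx.
Integrate the LHS by parts once:
  ∫_0^4/3 −u'' v dx = −[u'(x) v(x)]_0^4/3 + ∫_0^4/3 u'(x) v'(x) dx.
Thus ∫_0^4/3 u'(x) v'(x) dx = ∫_0^4/3 f(x) v(x) dx + [u'(x) v(x)]_0^4/3.
Choose V so that boundary terms are either known or forced to vanish.
u is Dirichlet: u(0) = u(4/3) = 0. Let V = H^1_0(0, 4/3); then v(0) = v(4/3) = 0, and [u' v]_0^4/3 = 0.
Weak formulation: find u (satisfying any essential BC) such that ∫_0^4/3 u'(x) v'(x) dx = ∫_0^4/3 f v dx for all v ∈ V.
Substituting f(x) = 3*x^2 + 2*x + 3, the right-hand side is ∫_0^4/3 (3*x^2 + 2*x + 3) v dx.


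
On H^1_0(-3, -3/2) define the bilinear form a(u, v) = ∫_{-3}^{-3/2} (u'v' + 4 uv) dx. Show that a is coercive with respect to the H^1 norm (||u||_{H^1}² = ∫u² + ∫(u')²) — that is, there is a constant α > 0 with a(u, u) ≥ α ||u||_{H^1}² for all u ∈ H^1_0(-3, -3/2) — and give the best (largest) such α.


α = 1

Coercivity of a(·,·) on H^1_0(-3, -3/2) means a(u, u) ≥ α ||u||_{H^1}² for every u ∈ H^1_0.
The interval has length L = 3/2, and Poincaré/coercivity depend only on L. Here a(u, u) = ∫(u')² + (4)·∫u².
Here c = 4 ≥ 1, so a(u,u) = ∫(u')² + c∫u² ≥ ∫(u')² + ∫u² = ||u||_{H^1}², i.e. α = 1 works. No larger α is possible: a(u,u) ≥ α||u||_{H^1}² means (1−α)∫(u')² ≥ (α−c)∫u², and for the modes u_n = sin(nπ(x−x₀)/L) (x₀ the left endpoint) one has ∫u_n²/∫(u_n')² = (L/(nπ))² → 0, so a(u_n,u_n)/||u_n||_{H^1}² → 1. Hence the optimal constant is α = 1.
Therefore α = 1.


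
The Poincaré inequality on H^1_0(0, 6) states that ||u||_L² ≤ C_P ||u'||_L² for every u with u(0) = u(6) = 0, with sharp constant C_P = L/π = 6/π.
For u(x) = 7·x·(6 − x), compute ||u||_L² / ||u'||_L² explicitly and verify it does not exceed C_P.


||u||_L² / ||u'||_L² = 3*sqrt(10)/5 < C_P = 6/π.

u(x) = 7·x·(6 − x), so u'(x) = 42 - 14*x.
u(x) = 7·x·(6 − x) vanishes at x = 0 and x = 6, so u ∈ H^1_0(0, 6). Differentiate via the product rule and integrate the resulting polynomials term by term.
  ∫_0^6 u² dx = ∫_0^6 (49*x^4 - 588*x^3 + 1764*x^2) dx. Term by term:
    ∫_0^6 49*x^4 dx = 381024/5;  ∫_0^6 -588*x^3 dx = -190512;  ∫_0^6 1764*x^2 dx = 127008.
  Sum: 381024/5 − 190512 + 127008 = 63504/5.
  ∫_0^6 (u')² dx = ∫_0^6 (196*x^2 - 1176*x + 1764) dx. Term by term:
    ∫_0^6 196*x^2 dx = 14112;  ∫_0^6 -1176*x dx = -21168;  ∫_0^6 1764 dx = 10584.
  Sum: 14112 − 21168 + 10584 = 3528.
∫_0^6 u² dx = 63504/5, so ||u||_L² = 252*sqrt(5)/5.
∫_0^6 (u')² dx = 3528, so ||u'||_L² = 42*sqrt(2).
Ratio ||u||_L² / ||u'||_L² = 3*sqrt(10)/5.
Sharp Poincaré constant on H^1_0(0, 6) is C_P = L/π = 6/π, achieved by sin(π/6·x).
A polynomial bump cannot attain the sharp Poincaré constant (only the first sine eigenfunction does), so the ratio is strictly less than C_P, consistent with ||u||_L² ≤ C_P ||u'||_L².


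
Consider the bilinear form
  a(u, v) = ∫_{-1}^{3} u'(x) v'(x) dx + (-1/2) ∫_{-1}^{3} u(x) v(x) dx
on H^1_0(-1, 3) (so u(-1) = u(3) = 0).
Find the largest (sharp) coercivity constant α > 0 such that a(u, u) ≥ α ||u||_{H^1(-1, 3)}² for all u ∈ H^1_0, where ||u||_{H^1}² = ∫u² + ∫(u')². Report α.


α = (-8 + π^2)/(π^2 + 16)

Coercivity of a(·,·) on H^1_0(-1, 3) means a(u, u) ≥ α ||u||_{H^1}² for every u ∈ H^1_0.
The interval has length L = 4, and Poincaré/coercivity depend only on L. Here a(u, u) = ∫(u')² + (-1/2)·∫u².
Here c = -1/2 < 0 with |c| < (π/L)² = π^2/16, so coercivity still holds. The condition a(u,u) ≥ α||u||_{H^1}² reads (1−α)∫(u')² ≥ (α−c)∫u². Any admissible α is ≤ 1 (rapidly oscillating u have ∫u²/∫(u')² → 0), and α = 1 would force 0 ≥ (1−c)∫u², impossible since c < 1; so 1−α > 0. By the sharp Poincaré inequality on H^1_0 of an interval of length L, ∫(u')² ≥ (π/L)²∫u² with equality for the first sine mode sin(π(x−x₀)/L) (x₀ the left endpoint), so the inequality holds for all u iff (1−α)(π/L)² ≥ α − c, i.e. α ≤ ((π/L)² + c)/((π/L)² + 1) = (1 + c(L/π)²)/(1 + (L/π)²). (Direct route, valid since c ≤ 0: Poincaré gives c∫u² ≥ c(L/π)²∫(u')², so a(u,u) ≥ (1 + c(L/π)²)∫(u')², while ||u||_{H^1}² ≤ (1 + (L/π)²)∫(u')²; dividing yields the same α.) With (π/L)² = π^2/16 and c = -1/2, the largest admissible constant is α = ((π/L)² + c)/((π/L)² + 1).
Simplifying, α = (-8 + π^2)/(π^2 + 16).


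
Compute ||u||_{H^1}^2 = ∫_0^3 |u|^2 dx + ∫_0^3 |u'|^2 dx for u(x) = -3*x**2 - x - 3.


||u||_{H^1}^2 = 11649/10

The H^1 norm (squared) on an interval (0, L) is
  ||u||_{H^1}^2 = ∫_0^L u(x)^2 dx + ∫_0^L u'(x)^2 dx.
Compute u'(x) = -6*x - 1.
Then u(x)^2 = 9*x**4 + 6*x**3 + 19*x**2 + 6*x + 9 and u'(x)^2 = 36*x**2 + 12*x + 1.
Integrate each monomial from 0 to 3 using ∫_0^3 c·x^n dx = c·3^(n+1)/(n+1):
  ∫_0^3 u(x)^2 dx = ∫_0^3 (9*x^4 + 6*x^3 + 19*x^2 + 6*x + 9) dx. Term by term:
    ∫_0^3 9*x^4 dx = 2187/5;  ∫_0^3 6*x^3 dx = 243/2;  ∫_0^3 19*x^2 dx = 171;
    ∫_0^3 6*x dx = 27;  ∫_0^3 9 dx = 27.
  Sum: 2187/5 + 243/2 + 171 + 27 + 27 = 7839/10.
  ∫_0^3 u'(x)^2 dx = ∫_0^3 (36*x^2 + 12*x + 1) dx. Term by term:
    ∫_0^3 36*x^2 dx = 324;  ∫_0^3 12*x dx = 54;  ∫_0^3 1 dx = 3.
  Sum: 324 + 54 + 3 = 381.
Adding: ||u||_{H^1}^2 = 7839/10 + 381 = 11649/10.


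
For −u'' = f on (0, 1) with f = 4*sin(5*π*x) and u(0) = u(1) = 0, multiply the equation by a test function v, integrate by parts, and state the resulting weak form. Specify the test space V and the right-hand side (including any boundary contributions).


V = H^1_0(0, 1) (so v(0) = v(1) = 0); weak form: ∫_0^1 u'v' dx = ∫_0^1 (4*sin(5*π*x)) v dx for all v ∈ V.

Multiply both sides by a test function v and integrate from 0 to 1:
  ∫_0^1 −u''(x) v(x) dx = ∫_0^1 f(x) v(x) dx.
Integrate the LHS by parts once:
  ∫_0^1 −u'' v dx = −[u'(x) v(x)]_0^1 + ∫_0^1 u'(x) v'(x) dx.
Thus ∫_0^1 u'(x) v'(x) dx = ∫_0^1 f(x) v(x) dx + [u'(x) v(x)]_0^1.
Choose V so that boundary terms are either known or forced to vanish.
u is Dirichlet: u(0) = u(1) = 0. Let V = H^1_0(0, 1); then v(0) = v(1) = 0, and [u' v]_0^1 = 0.
Weak formulation: find u (satisfying any essential BC) such that ∫_0^1 u'(x) v'(x) dx = ∫_0^1 f v dx for all v ∈ V.
Substituting f(x) = 4*sin(5*π*x), the right-hand side is ∫_0^1 (4*sin(5*π*x)) v dx.


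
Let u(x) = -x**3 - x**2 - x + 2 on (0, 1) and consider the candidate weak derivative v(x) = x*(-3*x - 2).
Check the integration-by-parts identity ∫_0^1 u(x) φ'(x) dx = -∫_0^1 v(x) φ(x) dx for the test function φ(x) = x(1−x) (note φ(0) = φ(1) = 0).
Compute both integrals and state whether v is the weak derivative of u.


LHS = 29/60, RHS = 19/60. No, v is not the weak derivative of u.

u(x) = -x**3 - x**2 - x + 2, classical derivative u'(x) = -3*x**2 - 2*x - 1.
φ(x) = x(1−x), so φ'(x) = 1 - 2*x.
Note φ(0) = φ(1) = 0, so the boundary term u·φ vanishes.
LHS = ∫_0^1 u(x) φ'(x) dx = ∫_0^1 (2*x^4 + x^3 + x^2 - 5*x + 2) dx. Term by term:
  ∫_0^1 2*x^4 dx = 2/5;  ∫_0^1 x^3 dx = 1/4;  ∫_0^1 x^2 dx = 1/3;
  ∫_0^1 -5*x dx = -5/2;  ∫_0^1 2 dx = 2.
Sum: 2/5 + 1/4 + 1/3 − 5/2 + 2 = 29/60.
So LHS = 29/60.
∫_0^1 v(x) φ(x) dx = ∫_0^1 (3*x^4 - x^3 - 2*x^2) dx. Term by term:
  ∫_0^1 3*x^4 dx = 3/5;  ∫_0^1 -x^3 dx = -1/4;  ∫_0^1 -2*x^2 dx = -2/3.
Sum: 3/5 − 1/4 − 2/3 = -19/60.
So RHS = -∫_0^1 v(x) φ(x) dx = 19/60.
LHS − RHS = 1/6 ≠ 0, so the identity fails.
(For a valid weak derivative the identity must hold for EVERY test function, in particular this one. The failure shows v is NOT the weak derivative of u.)
Correct weak derivative would be u'(x) = -3*x**2 - 2*x - 1.


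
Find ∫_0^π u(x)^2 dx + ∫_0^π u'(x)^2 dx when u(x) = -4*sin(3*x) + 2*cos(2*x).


||u||_{H^1(0,π)}^2 = -96 + 90*π

u'(x) = -4*sin(2*x) - 12*cos(3*x).
Expand u² and (u')² and integrate term by term on (0, π), using: for integers n ≥ 1, ∫_0^π sin²(nx) dx = ∫_0^π cos²(nx) dx = π/2; for n ≠ n', ∫_0^π sin(nx)sin(n'x) dx = ∫_0^π cos(nx)cos(n'x) dx = 0; and by product-to-sum, ∫_0^π sin(nx)cos(n'x) dx = ½∫_0^π [sin((n+n')x) + sin((n−n')x)] dx, which is 0 when n+n' is even and 2n/(n²−n'²) when n+n' is odd (it need not vanish on (0, π)).
  u² squared terms: (-4)²·∫sin(3x)² dx = 16·π/2 = 8*π;  (2)²·∫cos(2x)² dx = 4·π/2 = 2*π.
  u² cross terms: 2·(-4)·(2)·∫sin(3x)·cos(2x) dx = -16·(6/5) = -96/5.
  So ∫_0^π u² dx = 8*π + 2*π − 96/5 = -96/5 + 10*π.
  (u')² squared terms: (-12)²·∫cos(3x)² dx = 144·π/2 = 72*π;  (-4)²·∫sin(2x)² dx = 16·π/2 = 8*π.
  (u')² cross terms: 2·(-12)·(-4)·∫cos(3x)·sin(2x) dx = 96·(-4/5) = -384/5.
  So ∫_0^π (u')² dx = 72*π + 8*π − 384/5 = -384/5 + 80*π.
||u||_{H^1}^2 = (-96/5 + 10*π) + (-384/5 + 80*π) = -96 + 90*π.


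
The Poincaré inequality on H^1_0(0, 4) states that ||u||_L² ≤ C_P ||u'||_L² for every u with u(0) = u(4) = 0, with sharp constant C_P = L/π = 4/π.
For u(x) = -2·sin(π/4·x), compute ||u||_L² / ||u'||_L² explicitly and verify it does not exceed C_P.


||u||_L² / ||u'||_L² = 4/π = C_P.

u(x) = -2·sin(π/4·x), so u'(x) = -π*cos(π*x/4)/2.
Writing u(x) = A·sin(kπx/L) with A = -2 and k = 1, use ∫_0^L sin²(kπx/L) dx = L/2 and ∫_0^L cos²(kπx/L) dx = L/2.
u² = 4·sin²(π/4·x) and (u')² = π^2/4·cos²(π/4·x), and each of sin², cos² integrates to L/2 = 2 over (0, 4).
∫_0^4 u² dx = 8, so ||u||_L² = 2*sqrt(2).
∫_0^4 (u')² dx = π^2/2, so ||u'||_L² = sqrt(2)*π/2.
Ratio ||u||_L² / ||u'||_L² = 4/π.
Sharp Poincaré constant on H^1_0(0, 4) is C_P = L/π = 4/π, achieved by sin(π/4·x).
This is the k = 1 eigenfunction (up to amplitude), so the ratio equals the sharp Poincaré constant exactly.


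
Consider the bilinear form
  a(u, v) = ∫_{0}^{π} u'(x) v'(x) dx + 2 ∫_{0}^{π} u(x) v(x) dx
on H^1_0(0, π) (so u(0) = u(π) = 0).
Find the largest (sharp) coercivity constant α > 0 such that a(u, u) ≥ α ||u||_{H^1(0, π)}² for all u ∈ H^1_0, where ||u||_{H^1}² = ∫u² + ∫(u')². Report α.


α = 1

Coercivity of a(·,·) on H^1_0(0, π) means a(u, u) ≥ α ||u||_{H^1}² for every u ∈ H^1_0.
The interval has length L = π, and Poincaré/coercivity depend only on L. Here a(u, u) = ∫(u')² + (2)·∫u².
Here c = 2 ≥ 1, so a(u,u) = ∫(u')² + c∫u² ≥ ∫(u')² + ∫u² = ||u||_{H^1}², i.e. α = 1 works. No larger α is possible: a(u,u) ≥ α||u||_{H^1}² means (1−α)∫(u')² ≥ (α−c)∫u², and for the modes u_n = sin(nπ(x−x₀)/L) (x₀ the left endpoint) one has ∫u_n²/∫(u_n')² = (L/(nπ))² → 0, so a(u_n,u_n)/||u_n||_{H^1}² → 1. Hence the optimal constant is α = 1.
Therefore α = 1.


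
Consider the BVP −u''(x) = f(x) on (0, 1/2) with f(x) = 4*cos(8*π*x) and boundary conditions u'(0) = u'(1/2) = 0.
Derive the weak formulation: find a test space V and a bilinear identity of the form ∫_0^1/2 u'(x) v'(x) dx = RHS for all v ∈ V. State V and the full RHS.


V = H^1(0, 1/2) (no boundary constraint on v; u is determined up to an additive constant); weak form: ∫_0^1/2 u'v' dx = ∫_0^1/2 (4*cos(8*π*x)) v dx for all v ∈ V.

Multiply both sides by a test function v and integrate from 0 to 1/2:
  ∫_0^1/2 −u''(x) v(x) dx = ∫_0^1/2 f(x) v(x) dx.
Integrate the LHS by parts once:
  ∫_0^1/2 −u'' v dx = −[u'(x) v(x)]_0^1/2 + ∫_0^1/2 u'(x) v'(x) dx.
Thus ∫_0^1/2 u'(x) v'(x) dx = ∫_0^1/2 f(x) v(x) dx + [u'(x) v(x)]_0^1/2.
Choose V so that boundary terms are either known or forced to vanish.
u has homogeneous Neumann: u'(0) = u'(1/2) = 0. So [u' v]_0^1/2 = 0·v(1/2) − 0·v(0) = 0 for any v; take V = H^1(0, 1/2).
Weak formulation: find u (satisfying any essential BC) such that ∫_0^1/2 u'(x) v'(x) dx = ∫_0^1/2 f v dx for all v ∈ V (homogeneous Neumann, so boundary terms vanish).
Substituting f(x) = 4*cos(8*π*x), the right-hand side is ∫_0^1/2 (4*cos(8*π*x)) v dx.
Compatibility check (pure Neumann): taking v ≡ 1 ∈ V gives 0 = ∫_0^1/2 f dx + (0) − (0), i.e. ∫_0^1/2 f dx must equal u'(0) − u'(1/2) = 0. Indeed ∫_0^1/2 (4*cos(8*π*x)) dx = 0, so the data are compatible. The solution is then unique only up to an additive constant (fix it e.g. by requiring ∫_0^1/2 u dx = 0).


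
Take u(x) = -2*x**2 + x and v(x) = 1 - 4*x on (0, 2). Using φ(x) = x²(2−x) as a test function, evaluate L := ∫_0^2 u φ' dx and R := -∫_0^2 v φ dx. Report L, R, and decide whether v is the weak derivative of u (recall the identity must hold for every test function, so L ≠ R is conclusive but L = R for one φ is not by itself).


LHS = 76/15, RHS = 76/15. Yes, v = u' weakly.

u(x) = -2*x**2 + x, classical derivative u'(x) = 1 - 4*x.
φ(x) = x²(2−x), so φ'(x) = x*(4 - 3*x).
Note φ(0) = φ(2) = 0, so the boundary term u·φ vanishes.
LHS = ∫_0^2 u(x) φ'(x) dx = ∫_0^2 (6*x^4 - 11*x^3 + 4*x^2) dx. Term by term:
  ∫_0^2 6*x^4 dx = 192/5;  ∫_0^2 -11*x^3 dx = -44;  ∫_0^2 4*x^2 dx = 32/3.
Sum: 192/5 − 44 + 32/3 = 76/15.
So LHS = 76/15.
∫_0^2 v(x) φ(x) dx = ∫_0^2 (4*x^4 - 9*x^3 + 2*x^2) dx. Term by term:
  ∫_0^2 4*x^4 dx = 128/5;  ∫_0^2 -9*x^3 dx = -36;  ∫_0^2 2*x^2 dx = 16/3.
Sum: 128/5 − 36 + 16/3 = -76/15.
So RHS = -∫_0^2 v(x) φ(x) dx = 76/15.
LHS = RHS, so the identity holds for this test φ.
Moreover u is smooth here and v(x) = u'(x) = 1 - 4*x pointwise, so the identity holds for every test function. Hence v is the weak derivative of u.


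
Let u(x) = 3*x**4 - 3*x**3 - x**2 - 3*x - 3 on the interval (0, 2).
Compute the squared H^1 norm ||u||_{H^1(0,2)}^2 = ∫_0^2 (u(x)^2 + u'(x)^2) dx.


||u||_{H^1}^2 = 9784/15

The H^1 norm (squared) on an interval (0, L) is
  ||u||_{H^1}^2 = ∫_0^L u(x)^2 dx + ∫_0^L u'(x)^2 dx.
Compute u'(x) = 12*x**3 - 9*x**2 - 2*x - 3.
Then u(x)^2 = 9*x**8 - 18*x**7 + 3*x**6 - 12*x**5 + x**4 + 24*x**3 + 15*x**2 + 18*x + 9 and u'(x)^2 = 144*x**6 - 216*x**5 + 33*x**4 - 36*x**3 + 58*x**2 + 12*x + 9.
Integrate each monomial from 0 to 2 using ∫_0^2 c·x^n dx = c·2^(n+1)/(n+1):
  ∫_0^2 u(x)^2 dx = ∫_0^2 (9*x^8 - 18*x^7 + 3*x^6 - 12*x^5 + x^4 + 24*x^3 + 15*x^2 + 18*x + 9) dx. Term by term:
    ∫_0^2 9*x^8 dx = 512;  ∫_0^2 -18*x^7 dx = -576;  ∫_0^2 3*x^6 dx = 384/7;
    ∫_0^2 -12*x^5 dx = -128;  ∫_0^2 x^4 dx = 32/5;  ∫_0^2 24*x^3 dx = 96;
    ∫_0^2 15*x^2 dx = 40;  ∫_0^2 18*x dx = 36;  ∫_0^2 9 dx = 18.
  Sum: 512 − 576 + 384/7 − 128 + 32/5 + 96 + 40 + 36 + 18 = 2074/35.
  ∫_0^2 u'(x)^2 dx = ∫_0^2 (144*x^6 - 216*x^5 + 33*x^4 - 36*x^3 + 58*x^2 + 12*x + 9) dx. Term by term:
    ∫_0^2 144*x^6 dx = 18432/7;  ∫_0^2 -216*x^5 dx = -2304;  ∫_0^2 33*x^4 dx = 1056/5;
    ∫_0^2 -36*x^3 dx = -144;  ∫_0^2 58*x^2 dx = 464/3;  ∫_0^2 12*x dx = 24;
    ∫_0^2 9 dx = 18.
  Sum: 18432/7 − 2304 + 1056/5 − 144 + 464/3 + 24 + 18 = 62266/105.
Adding: ||u||_{H^1}^2 = 2074/35 + 62266/105 = 9784/15.


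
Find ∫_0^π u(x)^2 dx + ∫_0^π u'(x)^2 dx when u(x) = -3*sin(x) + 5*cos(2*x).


||u||_{H^1(0,π)}^2 = 100 + 143*π/2

u'(x) = -10*sin(2*x) - 3*cos(x).
Expand u² and (u')² and integrate term by term on (0, π), using: for integers n ≥ 1, ∫_0^π sin²(nx) dx = ∫_0^π cos²(nx) dx = π/2; for n ≠ n', ∫_0^π sin(nx)sin(n'x) dx = ∫_0^π cos(nx)cos(n'x) dx = 0; and by product-to-sum, ∫_0^π sin(nx)cos(n'x) dx = ½∫_0^π [sin((n+n')x) + sin((n−n')x)] dx, which is 0 when n+n' is even and 2n/(n²−n'²) when n+n' is odd (it need not vanish on (0, π)).
  u² squared terms: (-3)²·∫sin(x)² dx = 9·π/2 = 9*π/2;  (5)²·∫cos(2x)² dx = 25·π/2 = 25*π/2.
  u² cross terms: 2·(-3)·(5)·∫sin(x)·cos(2x) dx = -30·(-2/3) = 20.
  So ∫_0^π u² dx = 9*π/2 + 25*π/2 + 20 = 20 + 17*π.
  (u')² squared terms: (-10)²·∫sin(2x)² dx = 100·π/2 = 50*π;  (-3)²·∫cos(x)² dx = 9·π/2 = 9*π/2.
  (u')² cross terms: 2·(-10)·(-3)·∫sin(2x)·cos(x) dx = 60·(4/3) = 80.
  So ∫_0^π (u')² dx = 50*π + 9*π/2 + 80 = 80 + 109*π/2.
||u||_{H^1}^2 = (20 + 17*π) + (80 + 109*π/2) = 100 + 143*π/2.


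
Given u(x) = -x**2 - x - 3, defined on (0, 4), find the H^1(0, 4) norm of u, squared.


||u||_{H^1}^2 = 10312/15

The H^1 norm (squared) on an interval (0, L) is
  ||u||_{H^1}^2 = ∫_0^L u(x)^2 dx + ∫_0^L u'(x)^2 dx.
Compute u'(x) = -2*x - 1.
Then u(x)^2 = x**4 + 2*x**3 + 7*x**2 + 6*x + 9 and u'(x)^2 = 4*x**2 + 4*x + 1.
Integrate each monomial from 0 to 4 using ∫_0^4 c·x^n dx = c·4^(n+1)/(n+1):
  ∫_0^4 u(x)^2 dx = ∫_0^4 (x^4 + 2*x^3 + 7*x^2 + 6*x + 9) dx. Term by term:
    ∫_0^4 x^4 dx = 1024/5;  ∫_0^4 2*x^3 dx = 128;  ∫_0^4 7*x^2 dx = 448/3;
    ∫_0^4 6*x dx = 48;  ∫_0^4 9 dx = 36.
  Sum: 1024/5 + 128 + 448/3 + 48 + 36 = 8492/15.
  ∫_0^4 u'(x)^2 dx = ∫_0^4 (4*x^2 + 4*x + 1) dx. Term by term:
    ∫_0^4 4*x^2 dx = 256/3;  ∫_0^4 4*x dx = 32;  ∫_0^4 1 dx = 4.
  Sum: 256/3 + 32 + 4 = 364/3.
Adding: ||u||_{H^1}^2 = 8492/15 + 364/3 = 10312/15.


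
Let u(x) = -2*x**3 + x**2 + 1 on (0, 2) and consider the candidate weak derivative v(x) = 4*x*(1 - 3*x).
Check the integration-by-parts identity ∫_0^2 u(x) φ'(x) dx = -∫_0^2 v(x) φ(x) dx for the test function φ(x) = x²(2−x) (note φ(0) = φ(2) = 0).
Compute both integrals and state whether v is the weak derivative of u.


LHS = 48/5, RHS = 96/5. No, v is not the weak derivative of u.

u(x) = -2*x**3 + x**2 + 1, classical derivative u'(x) = -6*x**2 + 2*x.
φ(x) = x²(2−x), so φ'(x) = x*(4 - 3*x).
Note φ(0) = φ(2) = 0, so the boundary term u·φ vanishes.
LHS = ∫_0^2 u(x) φ'(x) dx = ∫_0^2 (6*x^5 - 11*x^4 + 4*x^3 - 3*x^2 + 4*x) dx. Term by term:
  ∫_0^2 6*x^5 dx = 64;  ∫_0^2 -11*x^4 dx = -352/5;  ∫_0^2 4*x^3 dx = 16;
  ∫_0^2 -3*x^2 dx = -8;  ∫_0^2 4*x dx = 8.
Sum: 64 − 352/5 + 16 − 8 + 8 = 48/5.
So LHS = 48/5.
∫_0^2 v(x) φ(x) dx = ∫_0^2 (12*x^5 - 28*x^4 + 8*x^3) dx. Term by term:
  ∫_0^2 12*x^5 dx = 128;  ∫_0^2 -28*x^4 dx = -896/5;  ∫_0^2 8*x^3 dx = 32.
Sum: 128 − 896/5 + 32 = -96/5.
So RHS = -∫_0^2 v(x) φ(x) dx = 96/5.
LHS − RHS = -48/5 ≠ 0, so the identity fails.
(For a valid weak derivative the identity must hold for EVERY test function, in particular this one. The failure shows v is NOT the weak derivative of u.)
Correct weak derivative would be u'(x) = -6*x**2 + 2*x.


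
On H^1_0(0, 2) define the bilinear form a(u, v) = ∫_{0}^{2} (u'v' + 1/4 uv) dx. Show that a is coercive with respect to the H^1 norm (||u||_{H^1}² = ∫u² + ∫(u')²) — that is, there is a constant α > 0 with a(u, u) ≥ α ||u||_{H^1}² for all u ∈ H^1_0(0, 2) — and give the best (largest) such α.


α = (1 + π^2)/(4 + π^2)

Coercivity of a(·,·) on H^1_0(0, 2) means a(u, u) ≥ α ||u||_{H^1}² for every u ∈ H^1_0.
The interval has length L = 2, and Poincaré/coercivity depend only on L. Here a(u, u) = ∫(u')² + (1/4)·∫u².
Here 0 < c = 1/4 < 1. The condition a(u,u) ≥ α||u||_{H^1}² reads (1−α)∫(u')² ≥ (α−c)∫u². Any admissible α is ≤ 1 (rapidly oscillating u have ∫u²/∫(u')² → 0), and α = 1 would force 0 ≥ (1−c)∫u², impossible since c < 1; so 1−α > 0. By the sharp Poincaré inequality on H^1_0 of an interval of length L, ∫(u')² ≥ (π/L)²∫u² with equality for the first sine mode sin(π(x−x₀)/L) (x₀ the left endpoint), so the inequality holds for all u iff (1−α)(π/L)² ≥ α − c, i.e. α ≤ ((π/L)² + c)/((π/L)² + 1) = (1 + c(L/π)²)/(1 + (L/π)²). With (π/L)² = π^2/4 and c = 1/4, the largest admissible constant is α = ((π/L)² + c)/((π/L)² + 1).
Simplifying, α = (1 + π^2)/(4 + π^2).


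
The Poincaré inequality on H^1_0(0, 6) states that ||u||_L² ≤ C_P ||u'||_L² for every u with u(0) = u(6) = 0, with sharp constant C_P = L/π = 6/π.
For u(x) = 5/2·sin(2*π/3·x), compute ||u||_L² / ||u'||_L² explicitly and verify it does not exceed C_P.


||u||_L² / ||u'||_L² = 3/(2*π) < C_P = 6/π.

u(x) = 5/2·sin(2*π/3·x), so u'(x) = 5*π*cos(2*π*x/3)/3.
Writing u(x) = A·sin(kπx/L) with A = 5/2 and k = 4, use ∫_0^L sin²(kπx/L) dx = L/2 and ∫_0^L cos²(kπx/L) dx = L/2.
u² = 25/4·sin²(2*π/3·x) and (u')² = 25*π^2/9·cos²(2*π/3·x), and each of sin², cos² integrates to L/2 = 3 over (0, 6).
∫_0^6 u² dx = 75/4, so ||u||_L² = 5*sqrt(3)/2.
∫_0^6 (u')² dx = 25*π^2/3, so ||u'||_L² = 5*sqrt(3)*π/3.
Ratio ||u||_L² / ||u'||_L² = 3/(2*π).
Sharp Poincaré constant on H^1_0(0, 6) is C_P = L/π = 6/π, achieved by sin(π/6·x).
This is the k = 4 harmonic; the ratio L/(kπ) is strictly less than C_P = L/π, consistent with the sharp inequality ||u||_L² ≤ C_P ||u'||_L².


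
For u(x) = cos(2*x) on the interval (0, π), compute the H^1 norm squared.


||u||_{H^1(0,π)}^2 = 5*π/2

u'(x) = -2*sin(2*x).
Expand u² and (u')² and integrate term by term on (0, π), using: for integers n ≥ 1, ∫_0^π sin²(nx) dx = ∫_0^π cos²(nx) dx = π/2; for n ≠ n', ∫_0^π sin(nx)sin(n'x) dx = ∫_0^π cos(nx)cos(n'x) dx = 0; and by product-to-sum, ∫_0^π sin(nx)cos(n'x) dx = ½∫_0^π [sin((n+n')x) + sin((n−n')x)] dx, which is 0 when n+n' is even and 2n/(n²−n'²) when n+n' is odd (it need not vanish on (0, π)).
  u² squared terms: (1)²·∫cos(2x)² dx = 1·π/2 = π/2.
  So ∫_0^π u² dx = π/2.
  (u')² squared terms: (-2)²·∫sin(2x)² dx = 4·π/2 = 2*π.
  So ∫_0^π (u')² dx = 2*π.
||u||_{H^1}^2 = (π/2) + (2*π) = 5*π/2.


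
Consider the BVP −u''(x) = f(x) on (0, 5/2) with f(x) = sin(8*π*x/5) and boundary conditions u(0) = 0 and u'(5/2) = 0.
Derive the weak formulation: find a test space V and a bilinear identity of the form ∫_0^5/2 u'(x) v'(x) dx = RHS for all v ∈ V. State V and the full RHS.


V = {v ∈ H^1(0, 5/2) : v(0) = 0} (test functions vanish at x = 0 where u is specified); weak form: ∫_0^5/2 u'v' dx = ∫_0^5/2 (sin(8*π*x/5)) v dx for all v ∈ V.

Multiply both sides by a test function v and integrate from 0 to 5/2:
  ∫_0^5/2 −u''(x) v(x) dx = ∫_0^5/2 f(x) v(x) dx.
Integrate the LHS by parts once:
  ∫_0^5/2 −u'' v dx = −[u'(x) v(x)]_0^5/2 + ∫_0^5/2 u'(x) v'(x) dx.
Thus ∫_0^5/2 u'(x) v'(x) dx = ∫_0^5/2 f(x) v(x) dx + [u'(x) v(x)]_0^5/2.
Choose V so that boundary terms are either known or forced to vanish.
Mixed BC: u(0) = 0 (Dirichlet) and u'(5/2) = 0 (Neumann). Define V = {v ∈ H^1(0, 5/2) : v(0) = 0}. Then [u' v]_0^5/2 = u'(5/2)·v(5/2) − u'(0)·0 = 0.
Weak formulation: find u (satisfying any essential BC) such that ∫_0^5/2 u'(x) v'(x) dx = ∫_0^5/2 f v dx for all v ∈ V (Dirichlet at 0 absorbed into V; the Neumann datum at x = 5/2 is zero, so no boundary term remains).
Substituting f(x) = sin(8*π*x/5), the right-hand side is ∫_0^5/2 (sin(8*π*x/5)) v dx.


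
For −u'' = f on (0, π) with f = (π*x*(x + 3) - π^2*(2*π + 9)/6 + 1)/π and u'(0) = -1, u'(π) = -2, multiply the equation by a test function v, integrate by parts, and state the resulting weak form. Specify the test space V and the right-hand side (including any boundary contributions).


V = H^1(0, π) (v unrestricted at boundary; u is determined up to an additive constant); weak form: ∫_0^π u'v' dx = ∫_0^π ((π*x*(x + 3) - π^2*(2*π + 9)/6 + 1)/π) v dx − 2·v(π) + v(0) for all v ∈ V.

Multiply both sides by a test function v and integrate from 0 to π:
  ∫_0^π −u''(x) v(x) dx = ∫_0^π f(x) v(x) dx.
Integrate the LHS by parts once:
  ∫_0^π −u'' v dx = −[u'(x) v(x)]_0^π + ∫_0^π u'(x) v'(x) dx.
Thus ∫_0^π u'(x) v'(x) dx = ∫_0^π f(x) v(x) dx + [u'(x) v(x)]_0^π.
Choose V so that boundary terms are either known or forced to vanish.
u has inhomogeneous Neumann u'(0) = -1, u'(π) = -2. [u' v]_0^π = (-2)·v(π) − (-1)·v(0) = − 2·v(π) + v(0). Take V = H^1(0, π); boundary term becomes part of RHS.
Weak formulation: find u (satisfying any essential BC) such that ∫_0^π u'(x) v'(x) dx = ∫_0^π f v dx − 2·v(π) + v(0) for all v ∈ V (Neumann data are natural BCs: they enter the RHS as boundary terms).
Substituting f(x) = (π*x*(x + 3) - π^2*(2*π + 9)/6 + 1)/π, the right-hand side is ∫_0^π ((π*x*(x + 3) - π^2*(2*π + 9)/6 + 1)/π) v dx − 2·v(π) + v(0).
Compatibility check (pure Neumann): taking v ≡ 1 ∈ V gives 0 = ∫_0^π f dx + (-2) − (-1), i.e. ∫_0^π f dx must equal u'(0) − u'(π) = 1. Indeed ∫_0^π ((π*x*(x + 3) - π^2*(2*π + 9)/6 + 1)/π) dx = 1, so the data are compatible. The solution is then unique only up to an additive constant (fix it e.g. by requiring ∫_0^π u dx = 0).


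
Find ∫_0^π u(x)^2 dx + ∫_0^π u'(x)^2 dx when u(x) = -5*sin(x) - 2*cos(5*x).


||u||_{H^1(0,π)}^2 = 77*π

u'(x) = 10*sin(5*x) - 5*cos(x).
Expand u² and (u')² and integrate term by term on (0, π), using: for integers n ≥ 1, ∫_0^π sin²(nx) dx = ∫_0^π cos²(nx) dx = π/2; for n ≠ n', ∫_0^π sin(nx)sin(n'x) dx = ∫_0^π cos(nx)cos(n'x) dx = 0; and by product-to-sum, ∫_0^π sin(nx)cos(n'x) dx = ½∫_0^π [sin((n+n')x) + sin((n−n')x)] dx, which is 0 when n+n' is even and 2n/(n²−n'²) when n+n' is odd (it need not vanish on (0, π)).
  u² squared terms: (-5)²·∫sin(x)² dx = 25·π/2 = 25*π/2;  (-2)²·∫cos(5x)² dx = 4·π/2 = 2*π.
  u² cross terms: 2·(-5)·(-2)·∫sin(x)·cos(5x) dx = 20·(0) = 0.
  So ∫_0^π u² dx = 25*π/2 + 2*π + 0 = 29*π/2.
  (u')² squared terms: (-5)²·∫cos(x)² dx = 25·π/2 = 25*π/2;  (10)²·∫sin(5x)² dx = 100·π/2 = 50*π.
  (u')² cross terms: 2·(-5)·(10)·∫cos(x)·sin(5x) dx = -100·(0) = 0.
  So ∫_0^π (u')² dx = 25*π/2 + 50*π + 0 = 125*π/2.
||u||_{H^1}^2 = (29*π/2) + (125*π/2) = 77*π.


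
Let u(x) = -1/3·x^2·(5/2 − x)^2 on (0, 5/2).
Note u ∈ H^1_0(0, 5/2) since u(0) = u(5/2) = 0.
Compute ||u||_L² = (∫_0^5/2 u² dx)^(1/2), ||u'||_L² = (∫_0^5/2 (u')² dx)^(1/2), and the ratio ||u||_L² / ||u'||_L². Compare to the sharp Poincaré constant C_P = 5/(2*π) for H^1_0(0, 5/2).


||u||_L² / ||u'||_L² = 5*sqrt(3)/12 < C_P = 5/(2*π).

u(x) = -1/3·x^2·(5/2 − x)^2, so u'(x) = x*(-8*x^2 + 30*x - 25)/6.
u(x) = -1/3·x^2·(5/2 − x)^2 vanishes at x = 0 and x = 5/2, so u ∈ H^1_0(0, 5/2). Differentiate via the product rule and integrate the resulting polynomials term by term.
  ∫_0^5/2 u² dx = ∫_0^5/2 (x^8/9 - 10*x^7/9 + 25*x^6/6 - 125*x^5/18 + 625*x^4/144) dx. Term by term:
    ∫_0^5/2 x^8/9 dx = 1953125/41472;  ∫_0^5/2 -10*x^7/9 dx = -1953125/9216;  ∫_0^5/2 25*x^6/6 dx = 1953125/5376;
    ∫_0^5/2 -125*x^5/18 dx = -1953125/6912;  ∫_0^5/2 625*x^4/144 dx = 390625/4608.
  Sum: 1953125/41472 − 1953125/9216 + 1953125/5376 − 1953125/6912 + 390625/4608 = 390625/580608.
  ∫_0^5/2 (u')² dx = ∫_0^5/2 (16*x^6/9 - 40*x^5/3 + 325*x^4/9 - 125*x^3/3 + 625*x^2/36) dx. Term by term:
    ∫_0^5/2 16*x^6/9 dx = 78125/504;  ∫_0^5/2 -40*x^5/3 dx = -78125/144;  ∫_0^5/2 325*x^4/9 dx = 203125/288;
    ∫_0^5/2 -125*x^3/3 dx = -78125/192;  ∫_0^5/2 625*x^2/36 dx = 78125/864.
  Sum: 78125/504 − 78125/144 + 203125/288 − 78125/192 + 78125/864 = 15625/12096.
∫_0^5/2 u² dx = 390625/580608, so ||u||_L² = 625*sqrt(7)/2016.
∫_0^5/2 (u')² dx = 15625/12096, so ||u'||_L² = 125*sqrt(21)/504.
Ratio ||u||_L² / ||u'||_L² = 5*sqrt(3)/12.
Sharp Poincaré constant on H^1_0(0, 5/2) is C_P = L/π = 5/(2*π), achieved by sin(2*π/5·x).
A polynomial bump cannot attain the sharp Poincaré constant (only the first sine eigenfunction does), so the ratio is strictly less than C_P, consistent with ||u||_L² ≤ C_P ||u'||_L².


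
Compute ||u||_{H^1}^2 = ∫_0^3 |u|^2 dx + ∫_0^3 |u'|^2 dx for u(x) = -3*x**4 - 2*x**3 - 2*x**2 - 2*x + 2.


||u||_{H^1}^2 = 7572759/70

The H^1 norm (squared) on an interval (0, L) is
  ||u||_{H^1}^2 = ∫_0^L u(x)^2 dx + ∫_0^L u'(x)^2 dx.
Compute u'(x) = -12*x**3 - 6*x**2 - 4*x - 2.
Then u(x)^2 = 9*x**8 + 12*x**7 + 16*x**6 + 20*x**5 - 4*x**2 - 8*x + 4 and u'(x)^2 = 144*x**6 + 144*x**5 + 132*x**4 + 96*x**3 + 40*x**2 + 16*x + 4.
Integrate each monomial from 0 to 3 using ∫_0^3 c·x^n dx = c·3^(n+1)/(n+1):
  ∫_0^3 u(x)^2 dx = ∫_0^3 (9*x^8 + 12*x^7 + 16*x^6 + 20*x^5 - 4*x^2 - 8*x + 4) dx. Term by term:
    ∫_0^3 9*x^8 dx = 19683;  ∫_0^3 12*x^7 dx = 19683/2;  ∫_0^3 16*x^6 dx = 34992/7;
    ∫_0^3 20*x^5 dx = 2430;  ∫_0^3 -4*x^2 dx = -36;  ∫_0^3 -8*x dx = -36;
    ∫_0^3 4 dx = 12.
  Sum: 19683 + 19683/2 + 34992/7 + 2430 − 36 − 36 + 12 = 516507/14.
  ∫_0^3 u'(x)^2 dx = ∫_0^3 (144*x^6 + 144*x^5 + 132*x^4 + 96*x^3 + 40*x^2 + 16*x + 4) dx. Term by term:
    ∫_0^3 144*x^6 dx = 314928/7;  ∫_0^3 144*x^5 dx = 17496;  ∫_0^3 132*x^4 dx = 32076/5;
    ∫_0^3 96*x^3 dx = 1944;  ∫_0^3 40*x^2 dx = 360;  ∫_0^3 16*x dx = 72;
    ∫_0^3 4 dx = 12.
  Sum: 314928/7 + 17496 + 32076/5 + 1944 + 360 + 72 + 12 = 2495112/35.
Adding: ||u||_{H^1}^2 = 516507/14 + 2495112/35 = 7572759/70.


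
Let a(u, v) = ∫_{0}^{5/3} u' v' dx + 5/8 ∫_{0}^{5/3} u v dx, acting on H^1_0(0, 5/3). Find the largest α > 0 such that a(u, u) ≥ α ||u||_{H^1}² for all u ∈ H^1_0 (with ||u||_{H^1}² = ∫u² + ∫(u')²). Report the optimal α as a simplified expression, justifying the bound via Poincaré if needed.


α = (125 + 72*π^2)/(8*(25 + 9*π^2))

Coercivity of a(·,·) on H^1_0(0, 5/3) means a(u, u) ≥ α ||u||_{H^1}² for every u ∈ H^1_0.
The interval has length L = 5/3, and Poincaré/coercivity depend only on L. Here a(u, u) = ∫(u')² + (5/8)·∫u².
Here 0 < c = 5/8 < 1. The condition a(u,u) ≥ α||u||_{H^1}² reads (1−α)∫(u')² ≥ (α−c)∫u². Any admissible α is ≤ 1 (rapidly oscillating u have ∫u²/∫(u')² → 0), and α = 1 would force 0 ≥ (1−c)∫u², impossible since c < 1; so 1−α > 0. By the sharp Poincaré inequality on H^1_0 of an interval of length L, ∫(u')² ≥ (π/L)²∫u² with equality for the first sine mode sin(π(x−x₀)/L) (x₀ the left endpoint), so the inequality holds for all u iff (1−α)(π/L)² ≥ α − c, i.e. α ≤ ((π/L)² + c)/((π/L)² + 1) = (1 + c(L/π)²)/(1 + (L/π)²). With (π/L)² = 9*π^2/25 and c = 5/8, the largest admissible constant is α = ((π/L)² + c)/((π/L)² + 1).
Simplifying, α = (125 + 72*π^2)/(8*(25 + 9*π^2)).


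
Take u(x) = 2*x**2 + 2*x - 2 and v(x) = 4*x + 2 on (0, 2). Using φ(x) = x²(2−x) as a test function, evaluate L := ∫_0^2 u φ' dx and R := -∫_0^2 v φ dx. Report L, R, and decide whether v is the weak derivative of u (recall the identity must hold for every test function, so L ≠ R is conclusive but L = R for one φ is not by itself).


LHS = -136/15, RHS = -136/15. Yes, v = u' weakly.

u(x) = 2*x**2 + 2*x - 2, classical derivative u'(x) = 4*x + 2.
φ(x) = x²(2−x), so φ'(x) = x*(4 - 3*x).
Note φ(0) = φ(2) = 0, so the boundary term u·φ vanishes.
LHS = ∫_0^2 u(x) φ'(x) dx = ∫_0^2 (-6*x^4 + 2*x^3 + 14*x^2 - 8*x) dx. Term by term:
  ∫_0^2 -6*x^4 dx = -192/5;  ∫_0^2 2*x^3 dx = 8;  ∫_0^2 14*x^2 dx = 112/3;
  ∫_0^2 -8*x dx = -16.
Sum: -192/5 + 8 + 112/3 − 16 = -136/15.
So LHS = -136/15.
∫_0^2 v(x) φ(x) dx = ∫_0^2 (-4*x^4 + 6*x^3 + 4*x^2) dx. Term by term:
  ∫_0^2 -4*x^4 dx = -128/5;  ∫_0^2 6*x^3 dx = 24;  ∫_0^2 4*x^2 dx = 32/3.
Sum: -128/5 + 24 + 32/3 = 136/15.
So RHS = -∫_0^2 v(x) φ(x) dx = -136/15.
LHS = RHS, so the identity holds for this test φ.
Moreover u is smooth here and v(x) = u'(x) = 4*x + 2 pointwise, so the identity holds for every test function. Hence v is the weak derivative of u.


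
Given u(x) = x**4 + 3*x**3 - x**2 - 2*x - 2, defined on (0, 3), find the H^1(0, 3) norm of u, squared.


||u||_{H^1}^2 = 641805/28

The H^1 norm (squared) on an interval (0, L) is
  ||u||_{H^1}^2 = ∫_0^L u(x)^2 dx + ∫_0^L u'(x)^2 dx.
Compute u'(x) = 4*x**3 + 9*x**2 - 2*x - 2.
Then u(x)^2 = x**8 + 6*x**7 + 7*x**6 - 10*x**5 - 15*x**4 - 8*x**3 + 8*x**2 + 8*x + 4 and u'(x)^2 = 16*x**6 + 72*x**5 + 65*x**4 - 52*x**3 - 32*x**2 + 8*x + 4.
Integrate each monomial from 0 to 3 using ∫_0^3 c·x^n dx = c·3^(n+1)/(n+1):
  ∫_0^3 u(x)^2 dx = ∫_0^3 (x^8 + 6*x^7 + 7*x^6 - 10*x^5 - 15*x^4 - 8*x^3 + 8*x^2 + 8*x + 4) dx. Term by term:
    ∫_0^3 x^8 dx = 2187;  ∫_0^3 6*x^7 dx = 19683/4;  ∫_0^3 7*x^6 dx = 2187;
    ∫_0^3 -10*x^5 dx = -1215;  ∫_0^3 -15*x^4 dx = -729;  ∫_0^3 -8*x^3 dx = -162;
    ∫_0^3 8*x^2 dx = 72;  ∫_0^3 8*x dx = 36;  ∫_0^3 4 dx = 12.
  Sum: 2187 + 19683/4 + 2187 − 1215 − 729 − 162 + 72 + 36 + 12 = 29235/4.
  ∫_0^3 u'(x)^2 dx = ∫_0^3 (16*x^6 + 72*x^5 + 65*x^4 - 52*x^3 - 32*x^2 + 8*x + 4) dx. Term by term:
    ∫_0^3 16*x^6 dx = 34992/7;  ∫_0^3 72*x^5 dx = 8748;  ∫_0^3 65*x^4 dx = 3159;
    ∫_0^3 -52*x^3 dx = -1053;  ∫_0^3 -32*x^2 dx = -288;  ∫_0^3 8*x dx = 36;
    ∫_0^3 4 dx = 12.
  Sum: 34992/7 + 8748 + 3159 − 1053 − 288 + 36 + 12 = 109290/7.
Adding: ||u||_{H^1}^2 = 29235/4 + 109290/7 = 641805/28.


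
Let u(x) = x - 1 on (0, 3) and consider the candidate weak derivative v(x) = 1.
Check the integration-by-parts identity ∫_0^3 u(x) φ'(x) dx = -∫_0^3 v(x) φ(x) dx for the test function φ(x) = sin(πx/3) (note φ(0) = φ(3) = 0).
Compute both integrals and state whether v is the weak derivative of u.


LHS = -6/π, RHS = -6/π. Yes, v = u' weakly.

u(x) = x - 1, classical derivative u'(x) = 1.
φ(x) = sin(πx/3), so φ'(x) = π*cos(π*x/3)/3.
Note φ(0) = φ(3) = 0, so the boundary term u·φ vanishes.
LHS = ∫_0^3 u(x) φ'(x) dx = ∫_0^3 (π*x*cos(π*x/3)/3 - π*cos(π*x/3)/3) dx. Term by term:
  ∫_0^3 -π*cos(π*x/3)/3 dx = 0;  ∫_0^3 π*x*cos(π*x/3)/3 dx = -6/π.
Sum: 0 − 6/π = -6/π.
So LHS = -6/π.
∫_0^3 v(x) φ(x) dx = ∫_0^3 (sin(π*x/3)) dx. Term by term:
  ∫_0^3 sin(π*x/3) dx = 6/π.
So RHS = -∫_0^3 v(x) φ(x) dx = -6/π.
LHS = RHS, so the identity holds for this test φ.
Moreover u is smooth here and v(x) = u'(x) = 1 pointwise, so the identity holds for every test function. Hence v is the weak derivative of u.


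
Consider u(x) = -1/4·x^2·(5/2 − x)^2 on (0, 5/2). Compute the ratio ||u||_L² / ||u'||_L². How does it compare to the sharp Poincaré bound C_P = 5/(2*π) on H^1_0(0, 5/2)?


||u||_L² / ||u'||_L² = 5*sqrt(3)/12 < C_P = 5/(2*π).

u(x) = -1/4·x^2·(5/2 − x)^2, so u'(x) = x*(-8*x^2 + 30*x - 25)/8.
u(x) = -1/4·x^2·(5/2 − x)^2 vanishes at x = 0 and x = 5/2, so u ∈ H^1_0(0, 5/2). Differentiate via the product rule and integrate the resulting polynomials term by term.
  ∫_0^5/2 u² dx = ∫_0^5/2 (x^8/16 - 5*x^7/8 + 75*x^6/32 - 125*x^5/32 + 625*x^4/256) dx. Term by term:
    ∫_0^5/2 x^8/16 dx = 1953125/73728;  ∫_0^5/2 -5*x^7/8 dx = -1953125/16384;  ∫_0^5/2 75*x^6/32 dx = 5859375/28672;
    ∫_0^5/2 -125*x^5/32 dx = -1953125/12288;  ∫_0^5/2 625*x^4/256 dx = 390625/8192.
  Sum: 1953125/73728 − 1953125/16384 + 5859375/28672 − 1953125/12288 + 390625/8192 = 390625/1032192.
  ∫_0^5/2 (u')² dx = ∫_0^5/2 (x^6 - 15*x^5/2 + 325*x^4/16 - 375*x^3/16 + 625*x^2/64) dx. Term by term:
    ∫_0^5/2 x^6 dx = 78125/896;  ∫_0^5/2 -15*x^5/2 dx = -78125/256;  ∫_0^5/2 325*x^4/16 dx = 203125/512;
    ∫_0^5/2 -375*x^3/16 dx = -234375/1024;  ∫_0^5/2 625*x^2/64 dx = 78125/1536.
  Sum: 78125/896 − 78125/256 + 203125/512 − 234375/1024 + 78125/1536 = 15625/21504.
∫_0^5/2 u² dx = 390625/1032192, so ||u||_L² = 625*sqrt(7)/2688.
∫_0^5/2 (u')² dx = 15625/21504, so ||u'||_L² = 125*sqrt(21)/672.
Ratio ||u||_L² / ||u'||_L² = 5*sqrt(3)/12.
Sharp Poincaré constant on H^1_0(0, 5/2) is C_P = L/π = 5/(2*π), achieved by sin(2*π/5·x).
A polynomial bump cannot attain the sharp Poincaré constant (only the first sine eigenfunction does), so the ratio is strictly less than C_P, consistent with ||u||_L² ≤ C_P ||u'||_L².
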